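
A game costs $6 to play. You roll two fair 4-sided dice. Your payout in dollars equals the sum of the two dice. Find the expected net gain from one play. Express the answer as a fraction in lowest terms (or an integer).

-$1

Distribution of the sum of the two dice: 2 w.p. 1/16, 3 w.p. 1/8, 4 w.p. 3/16, 5 w.p. 1/4, 6 w.p. 3/16, 7 w.p. 1/8, …
E[payout] = (1/16)·2 + (1/8)·3 + (3/16)·4 + (1/4)·5 + (3/16)·6 + (1/8)·7 + (1/16)·8 = 5
Expected profit = 5 − 6 = -1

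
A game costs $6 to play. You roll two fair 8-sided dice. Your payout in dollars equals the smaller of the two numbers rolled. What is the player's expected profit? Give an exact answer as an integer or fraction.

-45/16 dollars

Distribution of the smaller of the two numbers rolled: 1 w.p. 15/64, 2 w.p. 13/64, 3 w.p. 11/64, 4 w.p. 9/64, 5 w.p. 7/64, 6 w.p. 5/64, …
E[payout] = (15/64)·1 + (13/64)·2 + (11/64)·3 + (9/64)·4 + (7/64)·5 + (5/64)·6 + (3/64)·7 + (1/64)·8 = 51/16
Expected profit = 51/16 − 6 = -45/16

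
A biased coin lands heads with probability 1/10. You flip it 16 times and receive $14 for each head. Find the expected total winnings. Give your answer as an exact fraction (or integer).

112/5 dollars

E[#heads] = 16·1/10 = 8/5 (linearity over flips).
E[winnings] = 14·8/5 = 112/5.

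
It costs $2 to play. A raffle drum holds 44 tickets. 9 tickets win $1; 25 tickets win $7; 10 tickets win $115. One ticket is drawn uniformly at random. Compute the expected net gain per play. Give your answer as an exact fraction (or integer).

E[payout] = (9/44)·1 + (25/44)·7 + (10/44)·115 = 667/22
Expected profit = 667/22 − 2 = 623/22

623/22 dollars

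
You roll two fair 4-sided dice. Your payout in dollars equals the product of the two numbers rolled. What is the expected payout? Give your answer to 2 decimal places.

Distribution of the product of the two numbers rolled: 1 w.p. 1/16, 2 w.p. 1/8, 3 w.p. 1/8, 4 w.p. 3/16, 6 w.p. 1/8, 8 w.p. 1/8, …
E[payout] = (1/16)·1 + (1/8)·2 + (1/8)·3 + (3/16)·4 + (1/8)·6 + (1/8)·8 + (1/16)·9 + (1/8)·12 + (1/16)·16 = 25/4
≈ $6.25

$6.25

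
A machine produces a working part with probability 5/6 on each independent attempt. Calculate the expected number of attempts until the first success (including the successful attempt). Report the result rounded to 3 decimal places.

For a geometric distribution, E[trials] = 1/p = 1/(5/6) = 6/5.
≈ 1.200

1.200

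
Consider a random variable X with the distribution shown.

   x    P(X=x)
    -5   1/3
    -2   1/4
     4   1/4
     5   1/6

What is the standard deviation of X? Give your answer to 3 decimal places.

4.170

E[X] = -1/3, E[X²] = 35/2
Var(X) = E[X²] − (E[X])² = 35/2 − 1/9 = 313/18
SD(X) = √(313/18) ≈ 4.170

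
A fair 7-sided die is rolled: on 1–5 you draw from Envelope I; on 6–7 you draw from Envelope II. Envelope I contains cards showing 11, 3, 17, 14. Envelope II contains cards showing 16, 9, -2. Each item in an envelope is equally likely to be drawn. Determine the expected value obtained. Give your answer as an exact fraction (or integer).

859/84

E[X | Envelope I] = (11 + 3 + 17 + 14)/4 = 45/4
E[X | Envelope II] = (16 + 9 − 2)/3 = 23/3
E[X] = (5/7)·45/4 + (2/7)·23/3 = 859/84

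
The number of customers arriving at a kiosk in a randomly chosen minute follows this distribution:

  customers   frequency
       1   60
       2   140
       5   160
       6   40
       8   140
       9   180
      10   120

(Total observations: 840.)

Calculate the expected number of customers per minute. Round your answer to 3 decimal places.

6.333

Total = 840, so P(customers=1) = 60/840, etc.
E[X] = (1/14)·1 + (1/6)·2 + (4/21)·5 + (1/21)·6 + (1/6)·8 + (3/14)·9 + (1/7)·10
     = 19/3 ≈ 6.333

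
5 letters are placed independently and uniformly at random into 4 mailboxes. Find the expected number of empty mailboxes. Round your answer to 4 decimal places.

Let Xⱼ=1 if mailbox j is empty. P(Xⱼ=1) = ((4-1)/4)^5 = 243/1024.
By linearity, E[#empty] = 4·243/1024 = 243/256.
≈ 0.9492

0.9492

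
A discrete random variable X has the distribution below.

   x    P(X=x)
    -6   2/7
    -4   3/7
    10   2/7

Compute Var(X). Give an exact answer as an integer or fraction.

2224/49

E[X] = (2/7)·(-6) + (3/7)·(-4) + (2/7)·10 = -4/7
E[X²] = (2/7)·36 + (3/7)·16 + (2/7)·100 = 320/7
Var(X) = 320/7 − (-4/7)² = 2224/49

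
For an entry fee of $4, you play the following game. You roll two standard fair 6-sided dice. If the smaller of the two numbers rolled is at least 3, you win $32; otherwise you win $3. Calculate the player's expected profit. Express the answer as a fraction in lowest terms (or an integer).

E[payout] = (5/9)·3 + (4/9)·32 = 143/9
Expected profit = 143/9 − 4 = 107/9

107/9 dollars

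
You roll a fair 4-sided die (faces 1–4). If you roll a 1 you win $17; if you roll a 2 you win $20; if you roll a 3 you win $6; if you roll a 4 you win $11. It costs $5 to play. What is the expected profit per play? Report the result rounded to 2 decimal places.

$8.50

E[payout] = (1/4)·6 + (1/4)·11 + (1/4)·17 + (1/4)·20 = 27/2
Expected profit = 27/2 − 5 = 17/2 ≈ $8.50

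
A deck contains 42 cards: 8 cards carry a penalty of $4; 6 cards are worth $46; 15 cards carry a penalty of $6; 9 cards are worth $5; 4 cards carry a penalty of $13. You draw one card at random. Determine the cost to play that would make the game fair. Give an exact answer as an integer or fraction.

E[payout] = (8/42)·(-4) + (6/42)·46 + (15/42)·(-6) + (9/42)·5 + (4/42)·(-13) = 7/2
Fair fee = E[payout] = 7/2

7/2 dollars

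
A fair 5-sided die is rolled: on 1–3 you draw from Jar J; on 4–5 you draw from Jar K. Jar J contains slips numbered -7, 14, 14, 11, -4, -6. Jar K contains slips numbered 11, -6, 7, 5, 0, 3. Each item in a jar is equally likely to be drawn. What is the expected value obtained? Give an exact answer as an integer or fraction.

53/15

E[X | Jar J] = (-7 + 14 + 14 + 11 − 4 − 6)/6 = 11/3
E[X | Jar K] = (11 − 6 + 7 + 5 + 0 + 3)/6 = 10/3
E[X] = (3/5)·11/3 + (2/5)·10/3 = 53/15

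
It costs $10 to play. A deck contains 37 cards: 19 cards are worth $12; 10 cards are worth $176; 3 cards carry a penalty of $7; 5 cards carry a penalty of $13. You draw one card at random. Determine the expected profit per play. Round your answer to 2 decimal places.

$41.41

E[payout] = (19/37)·12 + (10/37)·176 + (3/37)·(-7) + (5/37)·(-13) = 1902/37
Expected profit = 1902/37 − 10 = 1532/37 ≈ $41.41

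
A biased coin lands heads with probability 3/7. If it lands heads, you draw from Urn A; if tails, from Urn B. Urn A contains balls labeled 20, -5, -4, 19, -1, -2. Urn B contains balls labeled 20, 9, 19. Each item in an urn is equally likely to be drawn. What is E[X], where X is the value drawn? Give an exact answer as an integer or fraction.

E[X | Urn A] = (20 − 5 − 4 + 19 − 1 − 2)/6 = 9/2
E[X | Urn B] = (20 + 9 + 19)/3 = 16
E[X] = (3/7)·9/2 + (4/7)·16 = 155/14

155/14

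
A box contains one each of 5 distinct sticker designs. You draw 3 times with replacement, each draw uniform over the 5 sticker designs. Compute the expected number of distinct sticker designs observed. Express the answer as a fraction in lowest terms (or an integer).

61/25

Let Xⱼ=1 if type j appears at least once. P(Xⱼ=1) = 1 − ((5−1)/5)^3 = 61/125.
E[#distinct] = 5·61/125 = 61/25.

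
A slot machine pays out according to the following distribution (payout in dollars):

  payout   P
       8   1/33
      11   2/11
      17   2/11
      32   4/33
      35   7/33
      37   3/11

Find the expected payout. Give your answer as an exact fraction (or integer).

294/11 dollars

E[X] = (1/33)·8 + (2/11)·11 + (2/11)·17 + (4/33)·32 + (7/33)·35 + (3/11)·37
     = 294/11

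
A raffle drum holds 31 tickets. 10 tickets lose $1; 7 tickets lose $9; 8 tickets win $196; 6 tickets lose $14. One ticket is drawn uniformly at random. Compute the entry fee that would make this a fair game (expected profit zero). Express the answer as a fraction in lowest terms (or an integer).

1411/31 dollars

E[payout] = (10/31)·(-1) + (7/31)·(-9) + (8/31)·196 + (6/31)·(-14) = 1411/31
Fair fee = E[payout] = 1411/31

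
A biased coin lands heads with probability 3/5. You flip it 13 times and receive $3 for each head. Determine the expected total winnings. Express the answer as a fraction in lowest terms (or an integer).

E[#heads] = 13·3/5 = 39/5 (linearity over flips).
E[winnings] = 3·39/5 = 117/5.

117/5 dollars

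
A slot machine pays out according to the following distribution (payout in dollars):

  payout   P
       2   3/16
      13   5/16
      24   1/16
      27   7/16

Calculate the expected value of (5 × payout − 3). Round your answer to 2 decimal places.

E[5x-3] = (3/16)·7 + (5/16)·62 + (1/16)·117 + (7/16)·132
     = 343/4 ≈ 85.75

85.75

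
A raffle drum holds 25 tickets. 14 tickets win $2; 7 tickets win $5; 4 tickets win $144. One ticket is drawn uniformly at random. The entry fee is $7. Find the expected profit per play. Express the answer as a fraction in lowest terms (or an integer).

E[payout] = (14/25)·2 + (7/25)·5 + (4/25)·144 = 639/25
Expected profit = 639/25 − 7 = 464/25

464/25 dollars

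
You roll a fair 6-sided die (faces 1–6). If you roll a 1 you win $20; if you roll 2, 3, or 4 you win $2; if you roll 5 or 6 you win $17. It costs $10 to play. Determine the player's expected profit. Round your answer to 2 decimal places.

$0.00

E[payout] = (1/2)·2 + (1/3)·17 + (1/6)·20 = 10
Expected profit = 10 − 10 = 0 ≈ $0.00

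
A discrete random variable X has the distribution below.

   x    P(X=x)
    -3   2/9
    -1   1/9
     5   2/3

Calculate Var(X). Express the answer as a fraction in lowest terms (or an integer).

E[X] = (2/9)·(-3) + (1/9)·(-1) + (2/3)·5 = 23/9
E[X²] = (2/9)·9 + (1/9)·1 + (2/3)·25 = 169/9
Var(X) = 169/9 − (23/9)² = 992/81

992/81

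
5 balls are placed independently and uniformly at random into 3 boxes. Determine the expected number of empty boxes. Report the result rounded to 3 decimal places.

Let Xⱼ=1 if box j is empty. P(Xⱼ=1) = ((3-1)/3)^5 = 32/243.
By linearity, E[#empty] = 3·32/243 = 32/81.
≈ 0.395

0.395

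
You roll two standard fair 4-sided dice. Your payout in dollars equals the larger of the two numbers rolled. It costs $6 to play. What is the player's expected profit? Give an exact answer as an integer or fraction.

Distribution of the larger of the two numbers rolled: 1 w.p. 1/16, 2 w.p. 3/16, 3 w.p. 5/16, 4 w.p. 7/16
E[payout] = (1/16)·1 + (3/16)·2 + (5/16)·3 + (7/16)·4 = 25/8
Expected profit = 25/8 − 6 = -23/8

-23/8 dollars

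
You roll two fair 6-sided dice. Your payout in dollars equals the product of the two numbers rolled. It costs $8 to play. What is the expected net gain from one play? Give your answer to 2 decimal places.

$4.25

Distribution of the product of the two numbers rolled: 1 w.p. 1/36, 2 w.p. 1/18, 3 w.p. 1/18, 4 w.p. 1/12, 5 w.p. 1/18, 6 w.p. 1/9, …
E[payout] = (1/36)·1 + (1/18)·2 + (1/18)·3 + (1/12)·4 + (1/18)·5 + (1/9)·6 + (1/18)·8 + (1/36)·9 + (1/18)·10 + (1/9)·12 + (1/18)·15 + (1/36)·16 + (1/18)·18 + (1/18)·20 + (1/18)·24 + (1/36)·25 + (1/18)·30 + (1/36)·36 = 49/4
Expected profit = 49/4 − 8 = 17/4 ≈ $4.25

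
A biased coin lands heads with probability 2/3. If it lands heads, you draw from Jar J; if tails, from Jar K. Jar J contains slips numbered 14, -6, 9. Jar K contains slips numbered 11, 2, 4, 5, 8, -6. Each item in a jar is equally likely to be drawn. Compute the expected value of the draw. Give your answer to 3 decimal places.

5.111

E[X | Jar J] = (14 − 6 + 9)/3 = 17/3
E[X | Jar K] = (11 + 2 + 4 + 5 + 8 − 6)/6 = 4
E[X] = (2/3)·17/3 + (1/3)·4 = 46/9 ≈ 5.111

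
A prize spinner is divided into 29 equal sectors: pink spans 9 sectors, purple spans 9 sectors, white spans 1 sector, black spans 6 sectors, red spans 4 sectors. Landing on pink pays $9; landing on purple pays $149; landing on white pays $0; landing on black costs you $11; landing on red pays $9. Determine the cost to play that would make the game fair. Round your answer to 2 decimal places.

E[payout] = (9/29)·9 + (9/29)·149 + (1/29)·0 + (6/29)·(-11) + (4/29)·9 = 48
Fair fee = E[payout] = 48 ≈ $48.00

$48.00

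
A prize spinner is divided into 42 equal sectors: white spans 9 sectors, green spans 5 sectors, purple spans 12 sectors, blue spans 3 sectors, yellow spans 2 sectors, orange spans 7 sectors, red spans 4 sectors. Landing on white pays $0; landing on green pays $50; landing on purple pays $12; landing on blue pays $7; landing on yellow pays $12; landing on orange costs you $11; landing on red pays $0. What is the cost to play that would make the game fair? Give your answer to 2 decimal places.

$8.62

E[payout] = (9/42)·0 + (5/42)·50 + (12/42)·12 + (3/42)·7 + (2/42)·12 + (7/42)·(-11) + (4/42)·0 = 181/21
Fair fee = E[payout] = 181/21 ≈ $8.62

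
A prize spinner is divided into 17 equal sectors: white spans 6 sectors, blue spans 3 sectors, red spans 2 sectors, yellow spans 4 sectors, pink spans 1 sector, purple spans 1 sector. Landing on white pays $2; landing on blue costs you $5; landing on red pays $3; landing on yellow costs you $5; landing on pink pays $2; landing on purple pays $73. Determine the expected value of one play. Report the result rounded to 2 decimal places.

$3.41

E[payout] = (6/17)·2 + (3/17)·(-5) + (2/17)·3 + (4/17)·(-5) + (1/17)·2 + (1/17)·73 = 58/17
≈ $3.41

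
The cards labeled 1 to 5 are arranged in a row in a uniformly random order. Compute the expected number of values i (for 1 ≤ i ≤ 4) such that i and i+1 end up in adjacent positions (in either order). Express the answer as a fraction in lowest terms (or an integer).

For each i ∈ {1,…,4}, let Xᵢ = 1 if i and i+1 are adjacent. P(Xᵢ=1) = 2·(5−1)!/5! = 2/5.
By linearity, E[ΣXᵢ] = (4)·(2/5) = 8/5.

8/5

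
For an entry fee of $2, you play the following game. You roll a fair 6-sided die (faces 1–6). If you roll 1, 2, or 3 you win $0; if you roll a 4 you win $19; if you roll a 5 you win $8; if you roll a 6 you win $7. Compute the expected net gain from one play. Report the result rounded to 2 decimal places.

E[payout] = (1/2)·0 + (1/6)·7 + (1/6)·8 + (1/6)·19 = 17/3
Expected profit = 17/3 − 2 = 11/3 ≈ $3.67

$3.67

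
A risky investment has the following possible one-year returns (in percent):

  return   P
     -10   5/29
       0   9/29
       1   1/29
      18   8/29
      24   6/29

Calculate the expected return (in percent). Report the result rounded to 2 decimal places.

E[X] = (5/29)·(-10) + (9/29)·0 + (1/29)·1 + (8/29)·18 + (6/29)·24
     = 239/29 ≈ 8.24

8.24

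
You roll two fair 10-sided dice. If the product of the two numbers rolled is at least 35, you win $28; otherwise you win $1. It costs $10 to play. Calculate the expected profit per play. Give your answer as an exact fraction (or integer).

E[payout] = (63/100)·1 + (37/100)·28 = 1099/100
Expected profit = 1099/100 − 10 = 99/100

99/100 dollars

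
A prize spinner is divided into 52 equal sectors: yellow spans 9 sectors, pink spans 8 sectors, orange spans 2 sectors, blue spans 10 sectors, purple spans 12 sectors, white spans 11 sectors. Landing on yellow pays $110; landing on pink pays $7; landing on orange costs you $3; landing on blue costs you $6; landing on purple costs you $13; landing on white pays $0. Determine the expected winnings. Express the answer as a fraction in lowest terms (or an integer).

E[payout] = (9/52)·110 + (8/52)·7 + (2/52)·(-3) + (10/52)·(-6) + (12/52)·(-13) + (11/52)·0 = 206/13

206/13 dollars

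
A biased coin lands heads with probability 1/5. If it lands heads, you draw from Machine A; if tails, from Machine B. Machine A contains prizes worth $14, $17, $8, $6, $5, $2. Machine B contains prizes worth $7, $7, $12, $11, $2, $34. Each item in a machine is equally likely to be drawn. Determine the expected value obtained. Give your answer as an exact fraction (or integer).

E[X | Machine A] = (14 + 17 + 8 + 6 + 5 + 2)/6 = 26/3
E[X | Machine B] = (7 + 7 + 12 + 11 + 2 + 34)/6 = 73/6
E[X] = (1/5)·26/3 + (4/5)·73/6 = 172/15

172/15 dollars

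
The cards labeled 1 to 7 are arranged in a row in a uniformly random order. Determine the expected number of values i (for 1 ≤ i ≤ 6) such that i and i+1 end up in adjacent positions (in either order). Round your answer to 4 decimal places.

For each i ∈ {1,…,6}, let Xᵢ = 1 if i and i+1 are adjacent. P(Xᵢ=1) = 2·(7−1)!/7! = 2/7.
By linearity, E[ΣXᵢ] = (6)·(2/7) = 12/7.
≈ 1.7143

1.7143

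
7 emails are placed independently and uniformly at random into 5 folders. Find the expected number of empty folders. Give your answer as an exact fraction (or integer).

Let Xⱼ=1 if folder j is empty. P(Xⱼ=1) = ((5-1)/5)^7 = 16384/78125.
By linearity, E[#empty] = 5·16384/78125 = 16384/15625.

16384/15625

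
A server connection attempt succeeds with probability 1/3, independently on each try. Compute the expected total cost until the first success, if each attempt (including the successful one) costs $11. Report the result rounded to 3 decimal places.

$33.000

E[#attempts] = 1/p = 3; E[cost] = 11·3 = 33.
≈ 33.000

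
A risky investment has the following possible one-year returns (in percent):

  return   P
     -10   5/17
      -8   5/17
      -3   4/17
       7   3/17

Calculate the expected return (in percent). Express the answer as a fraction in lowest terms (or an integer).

E[X] = (5/17)·(-10) + (5/17)·(-8) + (4/17)·(-3) + (3/17)·7
     = -81/17

-81/17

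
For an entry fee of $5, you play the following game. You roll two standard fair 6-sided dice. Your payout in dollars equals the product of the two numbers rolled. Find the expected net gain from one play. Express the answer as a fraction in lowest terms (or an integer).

29/4 dollars

Distribution of the product of the two numbers rolled: 1 w.p. 1/36, 2 w.p. 1/18, 3 w.p. 1/18, 4 w.p. 1/12, 5 w.p. 1/18, 6 w.p. 1/9, …
E[payout] = (1/36)·1 + (1/18)·2 + (1/18)·3 + (1/12)·4 + (1/18)·5 + (1/9)·6 + (1/18)·8 + (1/36)·9 + (1/18)·10 + (1/9)·12 + (1/18)·15 + (1/36)·16 + (1/18)·18 + (1/18)·20 + (1/18)·24 + (1/36)·25 + (1/18)·30 + (1/36)·36 = 49/4
Expected profit = 49/4 − 5 = 29/4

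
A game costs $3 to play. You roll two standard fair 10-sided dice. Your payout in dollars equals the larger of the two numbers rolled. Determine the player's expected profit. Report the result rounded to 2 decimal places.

$4.15

Distribution of the larger of the two numbers rolled: 1 w.p. 1/100, 2 w.p. 3/100, 3 w.p. 1/20, 4 w.p. 7/100, 5 w.p. 9/100, 6 w.p. 11/100, …
E[payout] = (1/100)·1 + (3/100)·2 + (1/20)·3 + (7/100)·4 + (9/100)·5 + (11/100)·6 + (13/100)·7 + (3/20)·8 + (17/100)·9 + (19/100)·10 = 143/20
Expected profit = 143/20 − 3 = 83/20 ≈ $4.15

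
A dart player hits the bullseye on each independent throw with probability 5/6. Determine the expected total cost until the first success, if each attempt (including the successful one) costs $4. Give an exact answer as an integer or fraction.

E[#attempts] = 1/p = 6/5; E[cost] = 4·6/5 = 24/5.

24/5 dollars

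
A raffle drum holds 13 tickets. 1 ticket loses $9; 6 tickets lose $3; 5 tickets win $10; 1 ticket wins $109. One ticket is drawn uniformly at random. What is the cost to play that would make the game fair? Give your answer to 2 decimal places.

E[payout] = (1/13)·(-9) + (6/13)·(-3) + (5/13)·10 + (1/13)·109 = 132/13
Fair fee = E[payout] = 132/13 ≈ $10.15

$10.15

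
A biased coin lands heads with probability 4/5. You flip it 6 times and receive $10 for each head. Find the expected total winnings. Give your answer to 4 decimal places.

E[#heads] = 6·4/5 = 24/5 (linearity over flips).
E[winnings] = 10·24/5 = 48.
≈ 48.0000

$48.0000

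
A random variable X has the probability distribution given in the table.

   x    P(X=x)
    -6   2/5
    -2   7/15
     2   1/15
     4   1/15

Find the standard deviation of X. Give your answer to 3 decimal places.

E[X] = -44/15, E[X²] = 88/5
Var(X) = E[X²] − (E[X])² = 88/5 − 1936/225 = 2024/225
SD(X) = √(2024/225) ≈ 2.999

2.999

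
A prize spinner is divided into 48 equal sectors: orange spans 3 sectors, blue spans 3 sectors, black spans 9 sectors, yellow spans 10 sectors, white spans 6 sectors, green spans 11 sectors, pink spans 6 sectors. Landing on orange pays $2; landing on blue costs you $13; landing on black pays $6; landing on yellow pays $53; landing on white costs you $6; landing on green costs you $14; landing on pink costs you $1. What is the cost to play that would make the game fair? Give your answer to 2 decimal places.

$7.40

E[payout] = (3/48)·2 + (3/48)·(-13) + (9/48)·6 + (10/48)·53 + (6/48)·(-6) + (11/48)·(-14) + (6/48)·(-1) = 355/48
Fair fee = E[payout] = 355/48 ≈ $7.40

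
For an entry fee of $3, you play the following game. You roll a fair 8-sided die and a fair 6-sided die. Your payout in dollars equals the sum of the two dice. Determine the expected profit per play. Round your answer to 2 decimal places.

$5.00

Distribution of the sum of the two dice: 2 w.p. 1/48, 3 w.p. 1/24, 4 w.p. 1/16, 5 w.p. 1/12, 6 w.p. 5/48, 7 w.p. 1/8, …
E[payout] = (1/48)·2 + (1/24)·3 + (1/16)·4 + (1/12)·5 + (5/48)·6 + (1/8)·7 + (1/8)·8 + (1/8)·9 + (5/48)·10 + (1/12)·11 + (1/16)·12 + (1/24)·13 + (1/48)·14 = 8
Expected profit = 8 − 3 = 5 ≈ $5.00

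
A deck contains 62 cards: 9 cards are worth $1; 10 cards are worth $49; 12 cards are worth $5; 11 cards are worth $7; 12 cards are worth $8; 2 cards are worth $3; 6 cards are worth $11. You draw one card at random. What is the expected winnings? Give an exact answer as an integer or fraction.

402/31 dollars

E[payout] = (9/62)·1 + (10/62)·49 + (12/62)·5 + (11/62)·7 + (12/62)·8 + (2/62)·3 + (6/62)·11 = 402/31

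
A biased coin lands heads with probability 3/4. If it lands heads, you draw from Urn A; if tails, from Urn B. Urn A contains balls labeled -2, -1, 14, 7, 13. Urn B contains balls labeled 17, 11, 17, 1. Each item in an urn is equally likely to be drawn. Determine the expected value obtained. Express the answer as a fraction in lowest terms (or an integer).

E[X | Urn A] = (-2 − 1 + 14 + 7 + 13)/5 = 31/5
E[X | Urn B] = (17 + 11 + 17 + 1)/4 = 23/2
E[X] = (3/4)·31/5 + (1/4)·23/2 = 301/40

301/40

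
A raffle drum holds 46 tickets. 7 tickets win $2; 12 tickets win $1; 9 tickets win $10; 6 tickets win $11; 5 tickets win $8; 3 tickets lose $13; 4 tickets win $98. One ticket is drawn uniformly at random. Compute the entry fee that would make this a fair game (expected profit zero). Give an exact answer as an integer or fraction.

25/2 dollars

E[payout] = (7/46)·2 + (12/46)·1 + (9/46)·10 + (6/46)·11 + (5/46)·8 + (3/46)·(-13) + (4/46)·98 = 25/2
Fair fee = E[payout] = 25/2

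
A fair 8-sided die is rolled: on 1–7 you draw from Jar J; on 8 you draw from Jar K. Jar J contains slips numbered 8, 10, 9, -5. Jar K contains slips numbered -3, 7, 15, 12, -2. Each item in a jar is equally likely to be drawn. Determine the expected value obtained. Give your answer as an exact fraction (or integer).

E[X | Jar J] = (8 + 10 + 9 − 5)/4 = 11/2
E[X | Jar K] = (-3 + 7 + 15 + 12 − 2)/5 = 29/5
E[X] = (7/8)·11/2 + (1/8)·29/5 = 443/80

443/80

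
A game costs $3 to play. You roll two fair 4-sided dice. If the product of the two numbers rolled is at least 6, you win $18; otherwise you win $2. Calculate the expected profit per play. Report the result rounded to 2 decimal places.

$7.00

E[payout] = (1/2)·2 + (1/2)·18 = 10
Expected profit = 10 − 3 = 7 ≈ $7.00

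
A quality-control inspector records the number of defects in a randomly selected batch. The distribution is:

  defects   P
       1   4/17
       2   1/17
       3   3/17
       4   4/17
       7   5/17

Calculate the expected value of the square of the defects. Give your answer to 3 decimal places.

20.235

E[X²] = (4/17)·1 + (1/17)·4 + (3/17)·9 + (4/17)·16 + (5/17)·49
     = 344/17 ≈ 20.235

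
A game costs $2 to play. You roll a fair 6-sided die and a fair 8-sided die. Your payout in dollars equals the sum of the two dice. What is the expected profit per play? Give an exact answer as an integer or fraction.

$6

Distribution of the sum of the two dice: 2 w.p. 1/48, 3 w.p. 1/24, 4 w.p. 1/16, 5 w.p. 1/12, 6 w.p. 5/48, 7 w.p. 1/8, …
E[payout] = (1/48)·2 + (1/24)·3 + (1/16)·4 + (1/12)·5 + (5/48)·6 + (1/8)·7 + (1/8)·8 + (1/8)·9 + (5/48)·10 + (1/12)·11 + (1/16)·12 + (1/24)·13 + (1/48)·14 = 8
Expected profit = 8 − 2 = 6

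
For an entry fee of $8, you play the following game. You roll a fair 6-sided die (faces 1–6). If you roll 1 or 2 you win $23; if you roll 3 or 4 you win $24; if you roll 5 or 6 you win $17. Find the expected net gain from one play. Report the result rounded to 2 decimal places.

$13.33

E[payout] = (1/3)·17 + (1/3)·23 + (1/3)·24 = 64/3
Expected profit = 64/3 − 8 = 40/3 ≈ $13.33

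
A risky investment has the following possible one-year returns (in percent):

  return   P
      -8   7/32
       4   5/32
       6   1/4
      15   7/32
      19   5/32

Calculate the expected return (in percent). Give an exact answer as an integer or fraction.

E[X] = (7/32)·(-8) + (5/32)·4 + (1/4)·6 + (7/32)·15 + (5/32)·19
     = 53/8

53/8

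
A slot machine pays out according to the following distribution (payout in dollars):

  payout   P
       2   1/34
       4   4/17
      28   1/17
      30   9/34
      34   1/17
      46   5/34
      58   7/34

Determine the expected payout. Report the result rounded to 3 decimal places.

$31.294

E[X] = (1/34)·2 + (4/17)·4 + (1/17)·28 + (9/34)·30 + (1/17)·34 + (5/34)·46 + (7/34)·58
     = 532/17 ≈ 31.294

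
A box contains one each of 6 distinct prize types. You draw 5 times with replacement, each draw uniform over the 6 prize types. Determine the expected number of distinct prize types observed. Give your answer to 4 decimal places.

3.5887

Let Xⱼ=1 if type j appears at least once. P(Xⱼ=1) = 1 − ((6−1)/6)^5 = 4651/7776.
E[#distinct] = 6·4651/7776 = 4651/1296.
≈ 3.5887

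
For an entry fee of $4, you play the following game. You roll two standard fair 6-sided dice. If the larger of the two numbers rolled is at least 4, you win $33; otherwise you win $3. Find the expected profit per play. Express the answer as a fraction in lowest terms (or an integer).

E[payout] = (1/4)·3 + (3/4)·33 = 51/2
Expected profit = 51/2 − 4 = 43/2

43/2 dollars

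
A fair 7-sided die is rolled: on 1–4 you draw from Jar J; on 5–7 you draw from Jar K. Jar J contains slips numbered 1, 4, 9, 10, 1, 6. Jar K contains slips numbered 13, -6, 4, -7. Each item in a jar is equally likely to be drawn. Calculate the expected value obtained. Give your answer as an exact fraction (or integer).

E[X | Jar J] = (1 + 4 + 9 + 10 + 1 + 6)/6 = 31/6
E[X | Jar K] = (13 − 6 + 4 − 7)/4 = 1
E[X] = (4/7)·31/6 + (3/7)·1 = 71/21

71/21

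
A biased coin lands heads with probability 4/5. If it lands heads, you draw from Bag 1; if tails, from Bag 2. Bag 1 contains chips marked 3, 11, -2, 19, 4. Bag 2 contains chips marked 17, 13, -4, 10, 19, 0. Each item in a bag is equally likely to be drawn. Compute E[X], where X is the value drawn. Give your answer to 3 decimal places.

E[X | Bag 1] = (3 + 11 − 2 + 19 + 4)/5 = 7
E[X | Bag 2] = (17 + 13 − 4 + 10 + 19 + 0)/6 = 55/6
E[X] = (4/5)·7 + (1/5)·55/6 = 223/30 ≈ 7.433

7.433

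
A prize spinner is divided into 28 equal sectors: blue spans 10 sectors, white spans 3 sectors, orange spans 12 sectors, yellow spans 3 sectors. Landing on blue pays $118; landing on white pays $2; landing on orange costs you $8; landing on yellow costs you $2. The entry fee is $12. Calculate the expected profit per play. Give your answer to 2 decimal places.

E[payout] = (10/28)·118 + (3/28)·2 + (12/28)·(-8) + (3/28)·(-2) = 271/7
Expected profit = 271/7 − 12 = 187/7 ≈ $26.71

$26.71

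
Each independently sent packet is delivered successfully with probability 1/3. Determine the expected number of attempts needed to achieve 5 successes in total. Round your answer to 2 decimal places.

By linearity (sum of 5 independent geometric waits), E[trials] = 5/p = 5/(1/3) = 15.
≈ 15.00

15.00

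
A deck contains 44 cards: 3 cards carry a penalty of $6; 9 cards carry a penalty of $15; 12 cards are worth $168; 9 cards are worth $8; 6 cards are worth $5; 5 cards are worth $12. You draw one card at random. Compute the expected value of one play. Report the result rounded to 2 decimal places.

$46.02

E[payout] = (3/44)·(-6) + (9/44)·(-15) + (12/44)·168 + (9/44)·8 + (6/44)·5 + (5/44)·12 = 2025/44
≈ $46.02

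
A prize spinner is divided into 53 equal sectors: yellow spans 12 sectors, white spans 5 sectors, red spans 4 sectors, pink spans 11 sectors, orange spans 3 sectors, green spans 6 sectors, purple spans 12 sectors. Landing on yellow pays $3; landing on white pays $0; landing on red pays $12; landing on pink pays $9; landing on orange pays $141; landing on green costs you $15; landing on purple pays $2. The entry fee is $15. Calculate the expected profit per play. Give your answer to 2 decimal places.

-$4.81

E[payout] = (12/53)·3 + (5/53)·0 + (4/53)·12 + (11/53)·9 + (3/53)·141 + (6/53)·(-15) + (12/53)·2 = 540/53
Expected profit = 540/53 − 15 = -255/53 ≈ -$4.81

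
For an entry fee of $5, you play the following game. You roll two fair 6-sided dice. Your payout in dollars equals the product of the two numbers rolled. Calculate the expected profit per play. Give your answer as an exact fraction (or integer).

Distribution of the product of the two numbers rolled: 1 w.p. 1/36, 2 w.p. 1/18, 3 w.p. 1/18, 4 w.p. 1/12, 5 w.p. 1/18, 6 w.p. 1/9, …
E[payout] = (1/36)·1 + (1/18)·2 + (1/18)·3 + (1/12)·4 + (1/18)·5 + (1/9)·6 + (1/18)·8 + (1/36)·9 + (1/18)·10 + (1/9)·12 + (1/18)·15 + (1/36)·16 + (1/18)·18 + (1/18)·20 + (1/18)·24 + (1/36)·25 + (1/18)·30 + (1/36)·36 = 49/4
Expected profit = 49/4 − 5 = 29/4

29/4 dollars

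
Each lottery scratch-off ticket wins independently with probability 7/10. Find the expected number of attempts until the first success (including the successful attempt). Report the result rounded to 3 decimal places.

1.429

For a geometric distribution, E[trials] = 1/p = 1/(7/10) = 10/7.
≈ 1.429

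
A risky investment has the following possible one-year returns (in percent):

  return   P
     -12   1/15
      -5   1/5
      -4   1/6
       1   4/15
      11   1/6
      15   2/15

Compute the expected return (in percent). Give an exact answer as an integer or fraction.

E[X] = (1/15)·(-12) + (1/5)·(-5) + (1/6)·(-4) + (4/15)·1 + (1/6)·11 + (2/15)·15
     = 49/30

49/30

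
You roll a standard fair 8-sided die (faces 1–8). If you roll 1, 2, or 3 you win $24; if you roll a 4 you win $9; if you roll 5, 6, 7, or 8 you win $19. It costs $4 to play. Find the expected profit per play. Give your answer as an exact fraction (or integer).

125/8 dollars

E[payout] = (1/8)·9 + (1/2)·19 + (3/8)·24 = 157/8
Expected profit = 157/8 − 4 = 125/8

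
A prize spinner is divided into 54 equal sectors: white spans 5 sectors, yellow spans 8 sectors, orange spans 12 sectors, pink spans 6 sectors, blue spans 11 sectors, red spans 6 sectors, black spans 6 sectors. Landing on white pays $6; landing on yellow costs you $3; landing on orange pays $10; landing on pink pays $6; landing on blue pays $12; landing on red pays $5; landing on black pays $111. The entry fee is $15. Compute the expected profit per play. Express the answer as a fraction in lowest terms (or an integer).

E[payout] = (5/54)·6 + (8/54)·(-3) + (12/54)·10 + (6/54)·6 + (11/54)·12 + (6/54)·5 + (6/54)·111 = 55/3
Expected profit = 55/3 − 15 = 10/3

10/3 dollars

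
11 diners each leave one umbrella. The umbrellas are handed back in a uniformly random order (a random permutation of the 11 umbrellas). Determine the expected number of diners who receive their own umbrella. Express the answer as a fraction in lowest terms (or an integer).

1

Let Xᵢ = 1 if person i gets their own umbrella. For each i, P(Xᵢ=1) = 1/11.
By linearity of expectation, E[X₁+…+X_11] = 11·(1/11) = 1.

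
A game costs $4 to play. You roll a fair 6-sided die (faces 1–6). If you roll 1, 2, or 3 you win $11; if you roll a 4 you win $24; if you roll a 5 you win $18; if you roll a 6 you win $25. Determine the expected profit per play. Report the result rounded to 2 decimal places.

E[payout] = (1/2)·11 + (1/6)·18 + (1/6)·24 + (1/6)·25 = 50/3
Expected profit = 50/3 − 4 = 38/3 ≈ $12.67

$12.67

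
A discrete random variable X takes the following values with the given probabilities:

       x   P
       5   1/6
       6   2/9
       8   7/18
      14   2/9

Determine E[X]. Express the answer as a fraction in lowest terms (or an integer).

151/18

E[X] = (1/6)·5 + (2/9)·6 + (7/18)·8 + (2/9)·14
     = 151/18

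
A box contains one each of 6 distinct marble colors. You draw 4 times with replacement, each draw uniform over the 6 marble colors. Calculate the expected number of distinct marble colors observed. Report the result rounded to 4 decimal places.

3.1065

Let Xⱼ=1 if type j appears at least once. P(Xⱼ=1) = 1 − ((6−1)/6)^4 = 671/1296.
E[#distinct] = 6·671/1296 = 671/216.
≈ 3.1065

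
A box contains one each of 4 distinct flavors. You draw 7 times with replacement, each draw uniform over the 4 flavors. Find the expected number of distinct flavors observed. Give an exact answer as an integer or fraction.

14197/4096

Let Xⱼ=1 if type j appears at least once. P(Xⱼ=1) = 1 − ((4−1)/4)^7 = 14197/16384.
E[#distinct] = 4·14197/16384 = 14197/4096.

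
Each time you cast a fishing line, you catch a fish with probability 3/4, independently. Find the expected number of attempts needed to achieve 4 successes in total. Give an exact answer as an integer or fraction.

16/3

By linearity (sum of 4 independent geometric waits), E[trials] = 4/p = 4/(3/4) = 16/3.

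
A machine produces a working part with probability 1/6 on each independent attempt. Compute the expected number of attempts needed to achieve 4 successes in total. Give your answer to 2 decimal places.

24.00

By linearity (sum of 4 independent geometric waits), E[trials] = 4/p = 4/(1/6) = 24.
≈ 24.00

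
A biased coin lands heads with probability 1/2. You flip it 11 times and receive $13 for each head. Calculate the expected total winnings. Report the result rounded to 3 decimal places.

E[#heads] = 11·1/2 = 11/2 (linearity over flips).
E[winnings] = 13·11/2 = 143/2.
≈ 71.500

$71.500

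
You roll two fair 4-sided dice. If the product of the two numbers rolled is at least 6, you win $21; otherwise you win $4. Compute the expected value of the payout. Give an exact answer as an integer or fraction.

25/2 dollars

E[payout] = (1/2)·4 + (1/2)·21 = 25/2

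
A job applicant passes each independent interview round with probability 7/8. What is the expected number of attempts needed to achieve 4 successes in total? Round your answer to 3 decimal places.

By linearity (sum of 4 independent geometric waits), E[trials] = 4/p = 4/(7/8) = 32/7.
≈ 4.571

4.571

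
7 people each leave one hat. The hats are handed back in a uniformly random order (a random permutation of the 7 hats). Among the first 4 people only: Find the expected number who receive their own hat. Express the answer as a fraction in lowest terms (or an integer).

Let Xᵢ = 1 if person i gets their own hat. For each i, P(Xᵢ=1) = 1/7.
By linearity of expectation, E[X₁+…+X_4] = 4·(1/7) = 4/7.

4/7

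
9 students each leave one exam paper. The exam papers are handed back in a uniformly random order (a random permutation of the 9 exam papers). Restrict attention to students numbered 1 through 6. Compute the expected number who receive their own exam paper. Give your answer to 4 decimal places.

Let Xᵢ = 1 if person i gets their own exam paper. For each i, P(Xᵢ=1) = 1/9.
By linearity of expectation, E[X₁+…+X_6] = 6·(1/9) = 2/3.
≈ 0.6667

0.6667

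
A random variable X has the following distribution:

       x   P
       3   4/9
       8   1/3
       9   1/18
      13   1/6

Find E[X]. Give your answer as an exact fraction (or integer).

20/3

E[X] = (4/9)·3 + (1/3)·8 + (1/18)·9 + (1/6)·13
     = 20/3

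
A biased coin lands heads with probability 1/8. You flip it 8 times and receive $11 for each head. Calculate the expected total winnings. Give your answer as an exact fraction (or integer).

E[#heads] = 8·1/8 = 1 (linearity over flips).
E[winnings] = 11·1 = 11.

$11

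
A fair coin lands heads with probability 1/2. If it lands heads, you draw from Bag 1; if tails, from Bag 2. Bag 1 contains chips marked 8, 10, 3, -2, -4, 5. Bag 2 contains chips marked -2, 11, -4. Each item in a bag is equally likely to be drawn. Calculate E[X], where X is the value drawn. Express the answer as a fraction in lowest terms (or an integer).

E[X | Bag 1] = (8 + 10 + 3 − 2 − 4 + 5)/6 = 10/3
E[X | Bag 2] = (-2 + 11 − 4)/3 = 5/3
E[X] = (1/2)·10/3 + (1/2)·5/3 = 5/2

5/2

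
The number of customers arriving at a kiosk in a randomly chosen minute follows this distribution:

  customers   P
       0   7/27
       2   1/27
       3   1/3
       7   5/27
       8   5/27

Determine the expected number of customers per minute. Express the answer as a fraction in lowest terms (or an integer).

104/27

E[X] = (7/27)·0 + (1/27)·2 + (1/3)·3 + (5/27)·7 + (5/27)·8
     = 104/27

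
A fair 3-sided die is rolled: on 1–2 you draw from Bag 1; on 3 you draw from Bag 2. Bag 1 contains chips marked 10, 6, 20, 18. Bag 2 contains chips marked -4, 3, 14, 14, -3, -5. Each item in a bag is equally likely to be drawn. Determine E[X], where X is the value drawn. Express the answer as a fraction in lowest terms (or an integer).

E[X | Bag 1] = (10 + 6 + 20 + 18)/4 = 27/2
E[X | Bag 2] = (-4 + 3 + 14 + 14 − 3 − 5)/6 = 19/6
E[X] = (2/3)·27/2 + (1/3)·19/6 = 181/18

181/18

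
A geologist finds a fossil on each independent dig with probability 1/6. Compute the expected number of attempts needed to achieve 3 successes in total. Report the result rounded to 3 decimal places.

By linearity (sum of 3 independent geometric waits), E[trials] = 3/p = 3/(1/6) = 18.
≈ 18.000

18.000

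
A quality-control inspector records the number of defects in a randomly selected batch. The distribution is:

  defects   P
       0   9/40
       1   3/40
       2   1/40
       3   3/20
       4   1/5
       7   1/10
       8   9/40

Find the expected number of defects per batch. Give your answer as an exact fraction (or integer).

31/8

E[X] = (9/40)·0 + (3/40)·1 + (1/40)·2 + (3/20)·3 + (1/5)·4 + (1/10)·7 + (9/40)·8
     = 31/8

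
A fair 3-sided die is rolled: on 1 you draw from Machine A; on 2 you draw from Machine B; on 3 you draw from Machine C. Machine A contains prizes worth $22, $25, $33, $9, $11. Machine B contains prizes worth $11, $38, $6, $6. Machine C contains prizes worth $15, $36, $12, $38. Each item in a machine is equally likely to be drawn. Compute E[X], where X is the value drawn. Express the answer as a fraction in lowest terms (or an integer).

121/6 dollars

E[X | Machine A] = (22 + 25 + 33 + 9 + 11)/5 = 20
E[X | Machine B] = (11 + 38 + 6 + 6)/4 = 61/4
E[X | Machine C] = (15 + 36 + 12 + 38)/4 = 101/4
E[X] = (1/3)·20 + (1/3)·61/4 + (1/3)·101/4 = 121/6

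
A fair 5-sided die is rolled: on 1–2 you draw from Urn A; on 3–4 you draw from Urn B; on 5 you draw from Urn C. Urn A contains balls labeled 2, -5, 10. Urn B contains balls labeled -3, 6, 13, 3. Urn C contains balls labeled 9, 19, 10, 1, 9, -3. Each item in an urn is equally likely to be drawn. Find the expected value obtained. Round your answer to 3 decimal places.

4.333

E[X | Urn A] = (2 − 5 + 10)/3 = 7/3
E[X | Urn B] = (-3 + 6 + 13 + 3)/4 = 19/4
E[X | Urn C] = (9 + 19 + 10 + 1 + 9 − 3)/6 = 15/2
E[X] = (2/5)·7/3 + (2/5)·19/4 + (1/5)·15/2 = 13/3 ≈ 4.333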